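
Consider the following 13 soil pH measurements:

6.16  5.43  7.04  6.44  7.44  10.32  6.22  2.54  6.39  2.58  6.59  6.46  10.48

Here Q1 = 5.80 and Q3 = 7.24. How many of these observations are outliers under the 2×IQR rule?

4

IQR = 1.44; fences at 5.80 − 2.88 = 2.92 and 7.24 + 2.88 = 10.12.
Outside the cutoffs: 2.54, 2.58, 10.32, 10.48.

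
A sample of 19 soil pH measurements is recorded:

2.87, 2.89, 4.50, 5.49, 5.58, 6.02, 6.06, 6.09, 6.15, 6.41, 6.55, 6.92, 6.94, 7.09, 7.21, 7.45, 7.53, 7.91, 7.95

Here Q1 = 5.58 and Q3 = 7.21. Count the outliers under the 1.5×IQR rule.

2

IQR = 1.63; fences at 5.58 − 2.445 = 3.135 and 7.21 + 2.445 = 9.655.
Outside the cutoffs: 2.87, 2.89.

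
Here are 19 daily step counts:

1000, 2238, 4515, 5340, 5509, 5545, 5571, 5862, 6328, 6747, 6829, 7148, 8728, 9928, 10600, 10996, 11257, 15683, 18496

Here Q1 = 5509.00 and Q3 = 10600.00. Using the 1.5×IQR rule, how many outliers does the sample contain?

IQR = 5091.00; fences at 5509.00 − 7636.50 = -2127.50 and 10600.00 + 7636.50 = 18236.50.
Outside the cutoffs: 18496.

1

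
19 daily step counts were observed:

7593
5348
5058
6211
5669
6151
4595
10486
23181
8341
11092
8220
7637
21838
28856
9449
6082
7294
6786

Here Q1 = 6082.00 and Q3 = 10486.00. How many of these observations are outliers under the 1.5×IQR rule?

IQR = 4404.00; fences at 6082.00 − 6606.00 = -524.00 and 10486.00 + 6606.00 = 17092.00.
Outside the cutoffs: 21838, 23181, 28856.

3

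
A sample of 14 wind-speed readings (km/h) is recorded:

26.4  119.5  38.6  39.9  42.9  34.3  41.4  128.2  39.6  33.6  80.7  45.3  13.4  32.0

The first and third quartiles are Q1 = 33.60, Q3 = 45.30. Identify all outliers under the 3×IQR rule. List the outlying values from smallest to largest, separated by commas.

IQR = Q3 − Q1 = 45.30 − 33.60 = 11.70.
Lower fence = Q1 − 3·IQR = 33.60 − 35.10 = -1.50.
Upper fence = Q3 + 3·IQR = 45.30 + 35.10 = 80.40.
80.7 > 80.40 → outlier.
119.5 > 80.40 → outlier.
128.2 > 80.40 → outlier.
All remaining values lie within [-1.50, 80.40].

80.7, 119.5, 128.2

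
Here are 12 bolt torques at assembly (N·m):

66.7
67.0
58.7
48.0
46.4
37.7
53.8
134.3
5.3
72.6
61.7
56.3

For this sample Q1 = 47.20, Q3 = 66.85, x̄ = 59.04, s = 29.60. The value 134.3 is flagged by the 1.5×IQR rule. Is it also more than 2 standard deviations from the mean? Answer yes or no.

yes

z = (134.3 − 59.04) / 29.60 = 2.54.
|z| = 2.54 > 2.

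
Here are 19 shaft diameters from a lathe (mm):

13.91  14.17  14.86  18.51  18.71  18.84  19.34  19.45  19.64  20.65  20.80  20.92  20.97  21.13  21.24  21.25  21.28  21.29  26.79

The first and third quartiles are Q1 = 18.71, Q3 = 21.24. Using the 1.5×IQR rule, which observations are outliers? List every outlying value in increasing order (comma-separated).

13.91, 14.17, 14.86, 26.79

IQR = Q3 − Q1 = 21.24 − 18.71 = 2.53.
Lower fence = Q1 − 1.5·IQR = 18.71 − 3.795 = 14.915.
Upper fence = Q3 + 1.5·IQR = 21.24 + 3.795 = 25.035.
13.91 < 14.915 → outlier.
14.17 < 14.915 → outlier.
14.86 < 14.915 → outlier.
26.79 > 25.035 → outlier.
All remaining values lie within [14.915, 25.035].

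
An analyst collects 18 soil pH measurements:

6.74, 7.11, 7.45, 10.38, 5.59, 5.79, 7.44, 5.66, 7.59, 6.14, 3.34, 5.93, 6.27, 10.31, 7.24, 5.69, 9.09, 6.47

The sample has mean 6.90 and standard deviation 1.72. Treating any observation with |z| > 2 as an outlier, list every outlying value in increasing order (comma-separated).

3.34, 10.38

Cutoffs at x̄ ± 2s: 6.90 ± 2·1.72 = [3.46, 10.34].
3.34: z = -2.07, |z| > 2 → outlier.
10.38: z = 2.02, |z| > 2 → outlier.
Every other value lies within [3.46, 10.34].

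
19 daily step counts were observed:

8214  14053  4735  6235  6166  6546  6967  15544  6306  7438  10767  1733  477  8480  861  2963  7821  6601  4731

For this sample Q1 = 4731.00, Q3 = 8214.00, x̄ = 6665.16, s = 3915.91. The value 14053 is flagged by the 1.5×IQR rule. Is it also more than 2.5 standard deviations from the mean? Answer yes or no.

z = (14053 − 6665.16) / 3915.91 = 1.89.
|z| = 1.89 ≤ 2.5.

no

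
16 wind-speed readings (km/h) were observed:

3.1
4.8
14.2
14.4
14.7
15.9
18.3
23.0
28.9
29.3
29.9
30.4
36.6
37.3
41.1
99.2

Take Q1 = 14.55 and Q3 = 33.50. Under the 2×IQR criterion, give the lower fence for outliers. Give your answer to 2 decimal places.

IQR = Q3 − Q1 = 33.50 − 14.55 = 18.95.
Lower fence = Q1 − 2·IQR = 14.55 − 37.90 = -23.35.
Upper fence = Q3 + 2·IQR = 33.50 + 37.90 = 71.40.

-23.35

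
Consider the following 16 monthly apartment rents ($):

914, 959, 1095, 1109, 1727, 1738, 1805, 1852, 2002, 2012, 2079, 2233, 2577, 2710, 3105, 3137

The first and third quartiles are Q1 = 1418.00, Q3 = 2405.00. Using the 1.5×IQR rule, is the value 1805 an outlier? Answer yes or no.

IQR = Q3 − Q1 = 2405.00 − 1418.00 = 987.00.
Lower fence = Q1 − 1.5·IQR = 1418.00 − 1480.50 = -62.50.
Upper fence = Q3 + 1.5·IQR = 2405.00 + 1480.50 = 3885.50.
1805 lies within [-62.50, 3885.50].

no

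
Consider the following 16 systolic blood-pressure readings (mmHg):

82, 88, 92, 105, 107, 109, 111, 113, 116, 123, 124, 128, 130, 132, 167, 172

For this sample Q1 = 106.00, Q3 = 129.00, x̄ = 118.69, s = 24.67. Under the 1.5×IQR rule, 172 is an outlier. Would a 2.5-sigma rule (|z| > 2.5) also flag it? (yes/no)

no

z = (172 − 118.69) / 24.67 = 2.16.
|z| = 2.16 ≤ 2.5.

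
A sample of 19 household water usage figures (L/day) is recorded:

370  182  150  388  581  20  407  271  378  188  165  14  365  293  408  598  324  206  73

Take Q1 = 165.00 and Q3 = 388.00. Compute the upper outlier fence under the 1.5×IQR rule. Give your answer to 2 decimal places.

722.50

IQR = Q3 − Q1 = 388.00 − 165.00 = 223.00.
Lower fence = Q1 − 1.5·IQR = 165.00 − 334.50 = -169.50.
Upper fence = Q3 + 1.5·IQR = 388.00 + 334.50 = 722.50.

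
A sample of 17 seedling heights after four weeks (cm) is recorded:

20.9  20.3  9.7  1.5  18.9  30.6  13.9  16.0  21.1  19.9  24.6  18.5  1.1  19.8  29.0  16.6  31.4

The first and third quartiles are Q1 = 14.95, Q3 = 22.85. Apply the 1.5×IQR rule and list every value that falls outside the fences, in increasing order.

1.1, 1.5

IQR = Q3 − Q1 = 22.85 − 14.95 = 7.90.
Lower fence = Q1 − 1.5·IQR = 14.95 − 11.85 = 3.10.
Upper fence = Q3 + 1.5·IQR = 22.85 + 11.85 = 34.70.
1.1 < 3.10 → outlier.
1.5 < 3.10 → outlier.
All remaining values lie within [3.10, 34.70].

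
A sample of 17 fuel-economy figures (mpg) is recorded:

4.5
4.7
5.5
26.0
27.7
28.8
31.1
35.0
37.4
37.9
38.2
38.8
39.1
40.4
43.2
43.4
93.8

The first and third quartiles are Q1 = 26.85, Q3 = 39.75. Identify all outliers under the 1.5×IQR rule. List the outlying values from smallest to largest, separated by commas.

IQR = Q3 − Q1 = 39.75 − 26.85 = 12.90.
Lower fence = Q1 − 1.5·IQR = 26.85 − 19.35 = 7.50.
Upper fence = Q3 + 1.5·IQR = 39.75 + 19.35 = 59.10.
4.5 < 7.50 → outlier.
4.7 < 7.50 → outlier.
5.5 < 7.50 → outlier.
93.8 > 59.10 → outlier.
All remaining values lie within [7.50, 59.10].

4.5, 4.7, 5.5, 93.8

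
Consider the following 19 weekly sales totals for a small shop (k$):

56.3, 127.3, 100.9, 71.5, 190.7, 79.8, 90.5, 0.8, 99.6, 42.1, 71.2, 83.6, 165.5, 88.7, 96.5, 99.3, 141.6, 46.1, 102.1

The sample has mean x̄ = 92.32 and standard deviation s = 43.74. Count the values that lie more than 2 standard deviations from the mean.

Cutoffs: x̄ ± 2s = [4.84, 179.80].
Outside the cutoffs: 0.8, 190.7.

2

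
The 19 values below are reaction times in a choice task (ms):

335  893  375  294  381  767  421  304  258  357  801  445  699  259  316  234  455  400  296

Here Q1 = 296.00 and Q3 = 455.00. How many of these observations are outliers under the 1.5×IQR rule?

4

IQR = 159.00; fences at 296.00 − 238.50 = 57.50 and 455.00 + 238.50 = 693.50.
Outside the cutoffs: 699, 767, 801, 893.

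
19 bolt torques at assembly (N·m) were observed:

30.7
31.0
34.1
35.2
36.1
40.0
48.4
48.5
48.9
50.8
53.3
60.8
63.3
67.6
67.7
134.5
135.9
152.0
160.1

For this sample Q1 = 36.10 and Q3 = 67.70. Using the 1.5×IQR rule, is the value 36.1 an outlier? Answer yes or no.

no

IQR = Q3 − Q1 = 67.70 − 36.10 = 31.60.
Lower fence = Q1 − 1.5·IQR = 36.10 − 47.40 = -11.30.
Upper fence = Q3 + 1.5·IQR = 67.70 + 47.40 = 115.10.
36.1 lies within [-11.30, 115.10].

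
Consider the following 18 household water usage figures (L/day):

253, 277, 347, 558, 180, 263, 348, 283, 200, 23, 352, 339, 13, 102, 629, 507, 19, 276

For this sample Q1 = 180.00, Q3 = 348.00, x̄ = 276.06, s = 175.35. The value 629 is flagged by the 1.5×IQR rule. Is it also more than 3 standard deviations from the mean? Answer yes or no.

z = (629 − 276.06) / 175.35 = 2.01.
|z| = 2.01 ≤ 3.

no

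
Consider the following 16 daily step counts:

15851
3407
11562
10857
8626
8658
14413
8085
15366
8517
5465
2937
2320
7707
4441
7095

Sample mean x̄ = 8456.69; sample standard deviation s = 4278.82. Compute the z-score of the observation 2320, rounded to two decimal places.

-1.43

z = (2320 − 8456.69) / 4278.82 = -1.43.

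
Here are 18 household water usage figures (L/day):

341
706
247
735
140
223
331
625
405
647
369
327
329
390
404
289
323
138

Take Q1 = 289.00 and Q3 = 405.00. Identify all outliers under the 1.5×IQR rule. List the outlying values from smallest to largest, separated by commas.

IQR = Q3 − Q1 = 405.00 − 289.00 = 116.00.
Lower fence = Q1 − 1.5·IQR = 289.00 − 174.00 = 115.00.
Upper fence = Q3 + 1.5·IQR = 405.00 + 174.00 = 579.00.
625 > 579.00 → outlier.
647 > 579.00 → outlier.
706 > 579.00 → outlier.
735 > 579.00 → outlier.
All remaining values lie within [115.00, 579.00].

625, 647, 706, 735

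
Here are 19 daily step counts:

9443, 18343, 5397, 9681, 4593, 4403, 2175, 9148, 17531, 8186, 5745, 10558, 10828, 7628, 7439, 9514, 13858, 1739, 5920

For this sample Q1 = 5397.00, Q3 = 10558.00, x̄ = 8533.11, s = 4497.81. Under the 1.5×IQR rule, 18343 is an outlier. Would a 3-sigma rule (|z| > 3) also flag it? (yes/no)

no

z = (18343 − 8533.11) / 4497.81 = 2.18.
|z| = 2.18 ≤ 3.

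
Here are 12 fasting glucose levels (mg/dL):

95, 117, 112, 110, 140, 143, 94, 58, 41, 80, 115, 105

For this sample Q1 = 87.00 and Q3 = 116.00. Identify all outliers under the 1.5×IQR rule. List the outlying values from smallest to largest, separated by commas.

41

IQR = Q3 − Q1 = 116.00 − 87.00 = 29.00.
Lower fence = Q1 − 1.5·IQR = 87.00 − 43.50 = 43.50.
Upper fence = Q3 + 1.5·IQR = 116.00 + 43.50 = 159.50.
41 < 43.50 → outlier.
All remaining values lie within [43.50, 159.50].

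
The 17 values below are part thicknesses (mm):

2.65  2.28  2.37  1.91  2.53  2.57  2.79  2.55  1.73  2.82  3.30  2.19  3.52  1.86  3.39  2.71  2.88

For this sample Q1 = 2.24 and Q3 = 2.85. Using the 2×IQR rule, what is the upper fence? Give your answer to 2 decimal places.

4.07

IQR = Q3 − Q1 = 2.85 − 2.24 = 0.61.
Lower fence = Q1 − 2·IQR = 2.24 − 1.22 = 1.02.
Upper fence = Q3 + 2·IQR = 2.85 + 1.22 = 4.07.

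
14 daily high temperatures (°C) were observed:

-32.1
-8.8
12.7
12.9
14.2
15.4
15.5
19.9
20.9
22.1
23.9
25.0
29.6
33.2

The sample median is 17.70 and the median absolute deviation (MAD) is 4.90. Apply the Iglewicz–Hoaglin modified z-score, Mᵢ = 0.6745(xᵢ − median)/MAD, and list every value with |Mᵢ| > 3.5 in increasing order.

-32.1, -8.8

|Mᵢ| > 3.5 ⇔ |xᵢ − 17.70| > 3.5·4.90/0.6745 = 25.43.
So outliers lie outside [-7.73, 43.13].
-32.1: M = -6.86 → outlier.
-8.8: M = -3.65 → outlier.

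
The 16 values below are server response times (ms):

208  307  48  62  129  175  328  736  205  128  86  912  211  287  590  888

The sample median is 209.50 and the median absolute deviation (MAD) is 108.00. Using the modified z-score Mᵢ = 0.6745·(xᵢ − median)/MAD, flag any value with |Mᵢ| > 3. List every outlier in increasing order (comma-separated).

736, 888, 912

|Mᵢ| > 3 ⇔ |xᵢ − 209.50| > 3·108.00/0.6745 = 480.36.
So outliers lie outside [-270.86, 689.86].
736: M = 3.29 → outlier.
888: M = 4.24 → outlier.
912: M = 4.39 → outlier.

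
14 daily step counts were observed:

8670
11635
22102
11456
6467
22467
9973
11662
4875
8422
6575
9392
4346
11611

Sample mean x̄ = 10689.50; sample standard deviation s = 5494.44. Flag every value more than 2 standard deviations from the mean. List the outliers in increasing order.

Cutoffs at x̄ ± 2s: 10689.50 ± 2·5494.44 = [-299.38, 21678.38].
22102: z = 2.08, |z| > 2 → outlier.
22467: z = 2.14, |z| > 2 → outlier.
Every other value lies within [-299.38, 21678.38].

22102, 22467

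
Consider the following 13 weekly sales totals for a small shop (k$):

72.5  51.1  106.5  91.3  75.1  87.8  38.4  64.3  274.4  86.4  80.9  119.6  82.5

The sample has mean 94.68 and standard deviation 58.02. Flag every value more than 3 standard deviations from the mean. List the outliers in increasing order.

274.4

Cutoffs at x̄ ± 3s: 94.68 ± 3·58.02 = [-79.38, 268.74].
274.4: z = 3.10, |z| > 3 → outlier.
Every other value lies within [-79.38, 268.74].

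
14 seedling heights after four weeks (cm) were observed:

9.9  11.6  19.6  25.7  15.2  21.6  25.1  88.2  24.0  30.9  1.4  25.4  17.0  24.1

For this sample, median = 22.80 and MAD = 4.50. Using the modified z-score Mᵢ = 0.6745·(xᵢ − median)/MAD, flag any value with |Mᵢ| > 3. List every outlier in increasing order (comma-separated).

1.4, 88.2

|Mᵢ| > 3 ⇔ |xᵢ − 22.80| > 3·4.50/0.6745 = 20.01.
So outliers lie outside [2.79, 42.81].
1.4: M = -3.21 → outlier.
88.2: M = 9.80 → outlier.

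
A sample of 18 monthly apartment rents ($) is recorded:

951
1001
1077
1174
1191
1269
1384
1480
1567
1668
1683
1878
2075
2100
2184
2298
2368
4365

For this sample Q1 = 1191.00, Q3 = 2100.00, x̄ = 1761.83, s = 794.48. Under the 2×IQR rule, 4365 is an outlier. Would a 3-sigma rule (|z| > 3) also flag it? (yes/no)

z = (4365 − 1761.83) / 794.48 = 3.28.
|z| = 3.28 > 3.

yes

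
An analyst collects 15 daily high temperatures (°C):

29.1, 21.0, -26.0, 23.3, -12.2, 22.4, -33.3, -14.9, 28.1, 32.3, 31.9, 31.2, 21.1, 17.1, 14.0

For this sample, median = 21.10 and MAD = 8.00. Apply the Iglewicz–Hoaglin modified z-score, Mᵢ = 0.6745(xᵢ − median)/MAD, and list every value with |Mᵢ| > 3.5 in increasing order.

|Mᵢ| > 3.5 ⇔ |xᵢ − 21.10| > 3.5·8.00/0.6745 = 41.51.
So outliers lie outside [-20.41, 62.61].
-33.3: M = -4.59 → outlier.
-26.0: M = -3.97 → outlier.

-33.3, -26.0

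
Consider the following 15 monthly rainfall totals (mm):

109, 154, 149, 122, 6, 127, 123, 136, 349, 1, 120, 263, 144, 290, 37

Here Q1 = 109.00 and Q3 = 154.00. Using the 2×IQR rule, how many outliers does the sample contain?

IQR = 45.00; fences at 109.00 − 90.00 = 19.00 and 154.00 + 90.00 = 244.00.
Outside the cutoffs: 1, 6, 263, 290, 349.

5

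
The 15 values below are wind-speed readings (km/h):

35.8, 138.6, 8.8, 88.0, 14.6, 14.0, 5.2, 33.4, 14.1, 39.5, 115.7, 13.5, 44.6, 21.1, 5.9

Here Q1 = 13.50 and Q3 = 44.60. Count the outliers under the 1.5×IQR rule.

IQR = 31.10; fences at 13.50 − 46.65 = -33.15 and 44.60 + 46.65 = 91.25.
Outside the cutoffs: 115.7, 138.6.

2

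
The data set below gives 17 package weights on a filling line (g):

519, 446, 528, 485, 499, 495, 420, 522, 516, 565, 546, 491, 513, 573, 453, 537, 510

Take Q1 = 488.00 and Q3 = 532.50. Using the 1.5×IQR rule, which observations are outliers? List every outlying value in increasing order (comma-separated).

420

IQR = Q3 − Q1 = 532.50 − 488.00 = 44.50.
Lower fence = Q1 − 1.5·IQR = 488.00 − 66.75 = 421.25.
Upper fence = Q3 + 1.5·IQR = 532.50 + 66.75 = 599.25.
420 < 421.25 → outlier.
All remaining values lie within [421.25, 599.25].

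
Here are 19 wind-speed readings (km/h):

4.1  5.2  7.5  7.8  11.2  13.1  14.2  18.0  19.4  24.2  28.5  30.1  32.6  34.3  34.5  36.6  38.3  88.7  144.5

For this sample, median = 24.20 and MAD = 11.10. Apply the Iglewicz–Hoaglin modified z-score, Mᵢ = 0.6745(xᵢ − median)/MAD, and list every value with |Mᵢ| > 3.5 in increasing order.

88.7, 144.5

|Mᵢ| > 3.5 ⇔ |xᵢ − 24.20| > 3.5·11.10/0.6745 = 57.60.
So outliers lie outside [-33.40, 81.80].
88.7: M = 3.92 → outlier.
144.5: M = 7.31 → outlier.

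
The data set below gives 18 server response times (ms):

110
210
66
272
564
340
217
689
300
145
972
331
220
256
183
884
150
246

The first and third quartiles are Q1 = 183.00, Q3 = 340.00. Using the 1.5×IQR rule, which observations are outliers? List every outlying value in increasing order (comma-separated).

689, 884, 972

IQR = Q3 − Q1 = 340.00 − 183.00 = 157.00.
Lower fence = Q1 − 1.5·IQR = 183.00 − 235.50 = -52.50.
Upper fence = Q3 + 1.5·IQR = 340.00 + 235.50 = 575.50.
689 > 575.50 → outlier.
884 > 575.50 → outlier.
972 > 575.50 → outlier.
All remaining values lie within [-52.50, 575.50].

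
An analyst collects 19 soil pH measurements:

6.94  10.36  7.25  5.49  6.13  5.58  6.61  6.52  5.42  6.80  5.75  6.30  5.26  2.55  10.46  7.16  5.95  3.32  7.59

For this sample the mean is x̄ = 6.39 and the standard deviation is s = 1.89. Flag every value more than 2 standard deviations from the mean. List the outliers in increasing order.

Cutoffs at x̄ ± 2s: 6.39 ± 2·1.89 = [2.61, 10.17].
2.55: z = -2.03, |z| > 2 → outlier.
10.36: z = 2.10, |z| > 2 → outlier.
10.46: z = 2.15, |z| > 2 → outlier.
Every other value lies within [2.61, 10.17].

2.55, 10.36, 10.46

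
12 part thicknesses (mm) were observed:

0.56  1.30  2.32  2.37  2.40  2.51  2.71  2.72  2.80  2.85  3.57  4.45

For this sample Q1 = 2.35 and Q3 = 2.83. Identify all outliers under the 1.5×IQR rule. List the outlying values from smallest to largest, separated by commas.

IQR = Q3 − Q1 = 2.83 − 2.35 = 0.48.
Lower fence = Q1 − 1.5·IQR = 2.35 − 0.72 = 1.63.
Upper fence = Q3 + 1.5·IQR = 2.83 + 0.72 = 3.55.
0.56 < 1.63 → outlier.
1.30 < 1.63 → outlier.
3.57 > 3.55 → outlier.
4.45 > 3.55 → outlier.
All remaining values lie within [1.63, 3.55].

0.56, 1.30, 3.57, 4.45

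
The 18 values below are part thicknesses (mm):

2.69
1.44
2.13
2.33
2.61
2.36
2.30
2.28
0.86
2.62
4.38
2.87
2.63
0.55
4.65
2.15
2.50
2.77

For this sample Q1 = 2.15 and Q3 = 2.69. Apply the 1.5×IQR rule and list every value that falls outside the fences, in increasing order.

IQR = Q3 − Q1 = 2.69 − 2.15 = 0.54.
Lower fence = Q1 − 1.5·IQR = 2.15 − 0.81 = 1.34.
Upper fence = Q3 + 1.5·IQR = 2.69 + 0.81 = 3.50.
0.55 < 1.34 → outlier.
0.86 < 1.34 → outlier.
4.38 > 3.50 → outlier.
4.65 > 3.50 → outlier.
All remaining values lie within [1.34, 3.50].

0.55, 0.86, 4.38, 4.65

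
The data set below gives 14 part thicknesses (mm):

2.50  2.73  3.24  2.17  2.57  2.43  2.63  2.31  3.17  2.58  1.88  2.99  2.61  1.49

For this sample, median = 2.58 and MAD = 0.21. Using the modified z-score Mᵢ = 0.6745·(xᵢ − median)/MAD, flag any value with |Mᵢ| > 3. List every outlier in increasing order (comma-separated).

1.49

|Mᵢ| > 3 ⇔ |xᵢ − 2.58| > 3·0.21/0.6745 = 0.93.
So outliers lie outside [1.65, 3.51].
1.49: M = -3.50 → outlier.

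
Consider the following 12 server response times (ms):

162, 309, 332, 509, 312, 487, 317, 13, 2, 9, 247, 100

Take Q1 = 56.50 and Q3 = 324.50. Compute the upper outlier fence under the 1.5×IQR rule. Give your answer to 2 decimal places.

IQR = Q3 − Q1 = 324.50 − 56.50 = 268.00.
Lower fence = Q1 − 1.5·IQR = 56.50 − 402.00 = -345.50.
Upper fence = Q3 + 1.5·IQR = 324.50 + 402.00 = 726.50.

726.50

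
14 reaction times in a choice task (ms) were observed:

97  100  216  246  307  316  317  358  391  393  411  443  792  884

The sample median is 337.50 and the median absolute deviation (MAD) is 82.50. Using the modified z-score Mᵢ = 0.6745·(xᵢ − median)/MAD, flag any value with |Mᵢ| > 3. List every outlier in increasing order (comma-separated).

792, 884

|Mᵢ| > 3 ⇔ |xᵢ − 337.50| > 3·82.50/0.6745 = 366.94.
So outliers lie outside [-29.44, 704.44].
792: M = 3.72 → outlier.
884: M = 4.47 → outlier.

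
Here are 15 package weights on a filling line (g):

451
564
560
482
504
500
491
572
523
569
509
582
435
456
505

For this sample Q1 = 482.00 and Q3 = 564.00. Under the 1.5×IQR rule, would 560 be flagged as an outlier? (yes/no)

no

IQR = Q3 − Q1 = 564.00 − 482.00 = 82.00.
Lower fence = Q1 − 1.5·IQR = 482.00 − 123.00 = 359.00.
Upper fence = Q3 + 1.5·IQR = 564.00 + 123.00 = 687.00.
560 lies within [359.00, 687.00].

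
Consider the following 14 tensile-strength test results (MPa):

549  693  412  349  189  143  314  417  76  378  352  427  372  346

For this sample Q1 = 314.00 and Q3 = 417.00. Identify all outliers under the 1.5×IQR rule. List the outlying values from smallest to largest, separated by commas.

IQR = Q3 − Q1 = 417.00 − 314.00 = 103.00.
Lower fence = Q1 − 1.5·IQR = 314.00 − 154.50 = 159.50.
Upper fence = Q3 + 1.5·IQR = 417.00 + 154.50 = 571.50.
76 < 159.50 → outlier.
143 < 159.50 → outlier.
693 > 571.50 → outlier.
All remaining values lie within [159.50, 571.50].

76, 143, 693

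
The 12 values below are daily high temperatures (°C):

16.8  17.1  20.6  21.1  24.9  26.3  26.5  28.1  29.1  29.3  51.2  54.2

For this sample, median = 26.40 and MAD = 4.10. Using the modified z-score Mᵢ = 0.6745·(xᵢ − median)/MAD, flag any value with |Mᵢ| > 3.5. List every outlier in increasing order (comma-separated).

|Mᵢ| > 3.5 ⇔ |xᵢ − 26.40| > 3.5·4.10/0.6745 = 21.28.
So outliers lie outside [5.12, 47.68].
51.2: M = 4.08 → outlier.
54.2: M = 4.57 → outlier.

51.2, 54.2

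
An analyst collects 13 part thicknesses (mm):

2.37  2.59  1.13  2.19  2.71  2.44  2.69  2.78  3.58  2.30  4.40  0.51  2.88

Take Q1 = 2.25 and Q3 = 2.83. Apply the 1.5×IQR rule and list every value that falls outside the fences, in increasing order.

0.51, 1.13, 4.40

IQR = Q3 − Q1 = 2.83 − 2.25 = 0.58.
Lower fence = Q1 − 1.5·IQR = 2.25 − 0.87 = 1.38.
Upper fence = Q3 + 1.5·IQR = 2.83 + 0.87 = 3.70.
0.51 < 1.38 → outlier.
1.13 < 1.38 → outlier.
4.40 > 3.70 → outlier.
All remaining values lie within [1.38, 3.70].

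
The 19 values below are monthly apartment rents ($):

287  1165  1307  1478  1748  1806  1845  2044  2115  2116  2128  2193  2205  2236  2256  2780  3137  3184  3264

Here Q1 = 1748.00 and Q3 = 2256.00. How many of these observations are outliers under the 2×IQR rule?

IQR = 508.00; fences at 1748.00 − 1016.00 = 732.00 and 2256.00 + 1016.00 = 3272.00.
Outside the cutoffs: 287.

1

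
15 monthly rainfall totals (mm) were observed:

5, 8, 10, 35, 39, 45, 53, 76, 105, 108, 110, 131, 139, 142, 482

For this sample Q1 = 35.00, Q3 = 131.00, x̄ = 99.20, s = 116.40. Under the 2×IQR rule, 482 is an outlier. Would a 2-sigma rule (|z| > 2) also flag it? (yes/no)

z = (482 − 99.20) / 116.40 = 3.29.
|z| = 3.29 > 2.

yes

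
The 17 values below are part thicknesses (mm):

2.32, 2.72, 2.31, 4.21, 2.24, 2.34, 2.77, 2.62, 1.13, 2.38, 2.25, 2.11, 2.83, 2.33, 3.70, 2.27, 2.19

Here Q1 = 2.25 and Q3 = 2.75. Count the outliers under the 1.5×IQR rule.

3

IQR = 0.50; fences at 2.25 − 0.75 = 1.50 and 2.75 + 0.75 = 3.50.
Outside the cutoffs: 1.13, 3.70, 4.21.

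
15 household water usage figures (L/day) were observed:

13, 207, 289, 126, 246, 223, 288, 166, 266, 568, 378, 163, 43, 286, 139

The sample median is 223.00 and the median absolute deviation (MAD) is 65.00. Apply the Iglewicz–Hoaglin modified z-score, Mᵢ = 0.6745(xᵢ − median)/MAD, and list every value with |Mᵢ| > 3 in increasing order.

568

|Mᵢ| > 3 ⇔ |xᵢ − 223.00| > 3·65.00/0.6745 = 289.10.
So outliers lie outside [-66.10, 512.10].
568: M = 3.58 → outlier.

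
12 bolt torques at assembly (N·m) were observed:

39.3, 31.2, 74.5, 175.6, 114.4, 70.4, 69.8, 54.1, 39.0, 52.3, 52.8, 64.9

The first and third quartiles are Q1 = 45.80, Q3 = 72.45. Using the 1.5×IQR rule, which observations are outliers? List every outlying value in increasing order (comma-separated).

114.4, 175.6

IQR = Q3 − Q1 = 72.45 − 45.80 = 26.65.
Lower fence = Q1 − 1.5·IQR = 45.80 − 39.975 = 5.825.
Upper fence = Q3 + 1.5·IQR = 72.45 + 39.975 = 112.425.
114.4 > 112.425 → outlier.
175.6 > 112.425 → outlier.
All remaining values lie within [5.825, 112.425].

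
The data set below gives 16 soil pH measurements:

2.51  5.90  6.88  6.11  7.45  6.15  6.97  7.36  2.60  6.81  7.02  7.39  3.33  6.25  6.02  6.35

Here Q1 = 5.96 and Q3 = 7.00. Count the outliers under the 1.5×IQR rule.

3

IQR = 1.04; fences at 5.96 − 1.56 = 4.40 and 7.00 + 1.56 = 8.56.
Outside the cutoffs: 2.51, 2.60, 3.33.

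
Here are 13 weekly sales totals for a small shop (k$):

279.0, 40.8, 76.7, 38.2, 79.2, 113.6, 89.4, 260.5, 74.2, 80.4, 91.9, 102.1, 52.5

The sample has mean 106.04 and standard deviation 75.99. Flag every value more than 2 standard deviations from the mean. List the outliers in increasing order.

Cutoffs at x̄ ± 2s: 106.04 ± 2·75.99 = [-45.94, 258.02].
260.5: z = 2.03, |z| > 2 → outlier.
279.0: z = 2.28, |z| > 2 → outlier.
Every other value lies within [-45.94, 258.02].

260.5, 279.0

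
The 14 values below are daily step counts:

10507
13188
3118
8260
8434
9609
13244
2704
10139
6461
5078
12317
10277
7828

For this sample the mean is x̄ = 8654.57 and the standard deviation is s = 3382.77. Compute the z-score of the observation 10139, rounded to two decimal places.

z = (10139 − 8654.57) / 3382.77 = 0.44.

0.44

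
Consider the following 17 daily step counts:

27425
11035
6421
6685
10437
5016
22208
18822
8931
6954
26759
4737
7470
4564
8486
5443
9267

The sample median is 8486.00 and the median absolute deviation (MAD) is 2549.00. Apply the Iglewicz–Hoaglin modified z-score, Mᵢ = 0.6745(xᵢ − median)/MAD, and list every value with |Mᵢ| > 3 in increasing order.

|Mᵢ| > 3 ⇔ |xᵢ − 8486.00| > 3·2549.00/0.6745 = 11337.29.
So outliers lie outside [-2851.29, 19823.29].
22208: M = 3.63 → outlier.
26759: M = 4.84 → outlier.
27425: M = 5.01 → outlier.

22208, 26759, 27425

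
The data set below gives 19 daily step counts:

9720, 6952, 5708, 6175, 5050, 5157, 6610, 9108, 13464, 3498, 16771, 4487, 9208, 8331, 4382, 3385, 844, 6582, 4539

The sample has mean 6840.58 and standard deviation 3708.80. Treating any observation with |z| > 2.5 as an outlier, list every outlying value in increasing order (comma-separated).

Cutoffs at x̄ ± 2.5s: 6840.58 ± 2.5·3708.80 = [-2431.42, 16112.58].
16771: z = 2.68, |z| > 2.5 → outlier.
Every other value lies within [-2431.42, 16112.58].

16771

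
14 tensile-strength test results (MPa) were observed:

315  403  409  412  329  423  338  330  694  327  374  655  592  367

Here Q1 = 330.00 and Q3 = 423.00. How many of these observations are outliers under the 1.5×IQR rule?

IQR = 93.00; fences at 330.00 − 139.50 = 190.50 and 423.00 + 139.50 = 562.50.
Outside the cutoffs: 592, 655, 694.

3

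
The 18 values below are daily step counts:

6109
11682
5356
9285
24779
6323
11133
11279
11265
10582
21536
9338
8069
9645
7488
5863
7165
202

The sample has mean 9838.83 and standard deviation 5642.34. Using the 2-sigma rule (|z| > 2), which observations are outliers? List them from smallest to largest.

Cutoffs at x̄ ± 2s: 9838.83 ± 2·5642.34 = [-1445.85, 21123.51].
21536: z = 2.07, |z| > 2 → outlier.
24779: z = 2.65, |z| > 2 → outlier.
Every other value lies within [-1445.85, 21123.51].

21536, 24779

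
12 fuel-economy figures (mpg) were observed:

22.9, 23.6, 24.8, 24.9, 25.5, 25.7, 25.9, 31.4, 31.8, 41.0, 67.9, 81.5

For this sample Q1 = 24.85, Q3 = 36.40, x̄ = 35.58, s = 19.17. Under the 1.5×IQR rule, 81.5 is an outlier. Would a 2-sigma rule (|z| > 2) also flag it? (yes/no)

z = (81.5 − 35.58) / 19.17 = 2.40.
|z| = 2.40 > 2.

yes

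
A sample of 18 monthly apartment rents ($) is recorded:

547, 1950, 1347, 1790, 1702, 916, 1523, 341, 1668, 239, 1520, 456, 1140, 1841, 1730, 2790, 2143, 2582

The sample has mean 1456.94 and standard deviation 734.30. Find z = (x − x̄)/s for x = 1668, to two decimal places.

z = (1668 − 1456.94) / 734.30 = 0.29.

0.29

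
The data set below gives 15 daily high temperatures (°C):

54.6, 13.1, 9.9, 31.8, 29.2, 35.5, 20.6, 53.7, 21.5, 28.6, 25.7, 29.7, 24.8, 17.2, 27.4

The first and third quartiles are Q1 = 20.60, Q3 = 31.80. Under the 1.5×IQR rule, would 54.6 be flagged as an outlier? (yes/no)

IQR = Q3 − Q1 = 31.80 − 20.60 = 11.20.
Lower fence = Q1 − 1.5·IQR = 20.60 − 16.80 = 3.80.
Upper fence = Q3 + 1.5·IQR = 31.80 + 16.80 = 48.60.
54.6 lies above the upper fence.

yes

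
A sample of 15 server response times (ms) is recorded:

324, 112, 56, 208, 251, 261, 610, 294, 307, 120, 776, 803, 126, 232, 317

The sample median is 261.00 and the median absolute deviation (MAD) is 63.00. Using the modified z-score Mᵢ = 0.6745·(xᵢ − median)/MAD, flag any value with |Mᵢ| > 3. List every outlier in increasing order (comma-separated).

610, 776, 803

|Mᵢ| > 3 ⇔ |xᵢ − 261.00| > 3·63.00/0.6745 = 280.21.
So outliers lie outside [-19.21, 541.21].
610: M = 3.74 → outlier.
776: M = 5.51 → outlier.
803: M = 5.80 → outlier.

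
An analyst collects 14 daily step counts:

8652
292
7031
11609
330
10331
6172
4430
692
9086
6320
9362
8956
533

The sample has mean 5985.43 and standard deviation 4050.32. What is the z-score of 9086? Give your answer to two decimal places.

z = (9086 − 5985.43) / 4050.32 = 0.77.

0.77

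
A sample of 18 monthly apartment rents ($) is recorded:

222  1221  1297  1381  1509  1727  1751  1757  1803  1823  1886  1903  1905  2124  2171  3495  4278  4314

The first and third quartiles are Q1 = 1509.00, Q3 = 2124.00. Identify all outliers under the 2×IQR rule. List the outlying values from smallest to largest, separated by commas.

222, 3495, 4278, 4314

IQR = Q3 − Q1 = 2124.00 − 1509.00 = 615.00.
Lower fence = Q1 − 2·IQR = 1509.00 − 1230.00 = 279.00.
Upper fence = Q3 + 2·IQR = 2124.00 + 1230.00 = 3354.00.
222 < 279.00 → outlier.
3495 > 3354.00 → outlier.
4278 > 3354.00 → outlier.
4314 > 3354.00 → outlier.
All remaining values lie within [279.00, 3354.00].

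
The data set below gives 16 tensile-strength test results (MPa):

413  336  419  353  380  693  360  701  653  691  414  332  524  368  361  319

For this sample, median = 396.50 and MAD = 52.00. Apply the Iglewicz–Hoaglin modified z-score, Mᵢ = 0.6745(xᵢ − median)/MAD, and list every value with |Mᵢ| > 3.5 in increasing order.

691, 693, 701

|Mᵢ| > 3.5 ⇔ |xᵢ − 396.50| > 3.5·52.00/0.6745 = 269.83.
So outliers lie outside [126.67, 666.33].
691: M = 3.82 → outlier.
693: M = 3.85 → outlier.
701: M = 3.95 → outlier.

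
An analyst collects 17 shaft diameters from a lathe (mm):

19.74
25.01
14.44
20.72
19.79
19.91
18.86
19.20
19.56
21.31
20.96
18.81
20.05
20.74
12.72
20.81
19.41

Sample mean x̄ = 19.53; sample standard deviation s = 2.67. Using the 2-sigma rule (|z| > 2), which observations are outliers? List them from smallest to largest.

12.72, 25.01

Cutoffs at x̄ ± 2s: 19.53 ± 2·2.67 = [14.19, 24.87].
12.72: z = -2.55, |z| > 2 → outlier.
25.01: z = 2.05, |z| > 2 → outlier.
Every other value lies within [14.19, 24.87].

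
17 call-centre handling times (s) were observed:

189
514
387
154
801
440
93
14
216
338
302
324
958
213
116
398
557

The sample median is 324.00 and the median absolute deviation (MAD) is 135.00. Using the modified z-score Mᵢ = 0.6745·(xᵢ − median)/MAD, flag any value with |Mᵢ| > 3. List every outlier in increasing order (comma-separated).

|Mᵢ| > 3 ⇔ |xᵢ − 324.00| > 3·135.00/0.6745 = 600.44.
So outliers lie outside [-276.44, 924.44].
958: M = 3.17 → outlier.

958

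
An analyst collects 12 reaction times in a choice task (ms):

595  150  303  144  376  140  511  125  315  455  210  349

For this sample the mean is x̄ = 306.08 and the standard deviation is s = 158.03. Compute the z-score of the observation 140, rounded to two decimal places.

-1.05

z = (140 − 306.08) / 158.03 = -1.05.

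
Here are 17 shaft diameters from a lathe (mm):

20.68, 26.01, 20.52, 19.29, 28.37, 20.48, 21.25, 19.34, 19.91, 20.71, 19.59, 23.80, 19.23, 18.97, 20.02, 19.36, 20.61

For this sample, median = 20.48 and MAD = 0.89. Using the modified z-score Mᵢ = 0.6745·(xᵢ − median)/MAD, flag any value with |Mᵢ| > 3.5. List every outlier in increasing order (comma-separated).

26.01, 28.37

|Mᵢ| > 3.5 ⇔ |xᵢ − 20.48| > 3.5·0.89/0.6745 = 4.62.
So outliers lie outside [15.86, 25.10].
26.01: M = 4.19 → outlier.
28.37: M = 5.98 → outlier.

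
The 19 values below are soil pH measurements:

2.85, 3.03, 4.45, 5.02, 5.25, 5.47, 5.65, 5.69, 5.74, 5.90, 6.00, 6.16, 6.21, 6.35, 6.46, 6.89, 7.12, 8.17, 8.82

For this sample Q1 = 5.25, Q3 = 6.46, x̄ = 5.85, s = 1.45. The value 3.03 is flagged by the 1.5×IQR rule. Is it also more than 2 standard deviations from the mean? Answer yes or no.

z = (3.03 − 5.85) / 1.45 = -1.94.
|z| = 1.94 ≤ 2.

no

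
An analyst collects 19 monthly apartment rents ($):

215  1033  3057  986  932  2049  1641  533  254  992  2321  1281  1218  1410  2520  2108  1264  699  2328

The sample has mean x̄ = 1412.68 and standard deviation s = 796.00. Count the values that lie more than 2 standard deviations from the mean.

1

Cutoffs: x̄ ± 2s = [-179.32, 3004.68].
Outside the cutoffs: 3057.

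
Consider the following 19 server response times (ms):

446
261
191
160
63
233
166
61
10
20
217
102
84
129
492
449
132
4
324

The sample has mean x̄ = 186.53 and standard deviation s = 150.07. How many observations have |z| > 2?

1

Cutoffs: x̄ ± 2s = [-113.61, 486.67].
Outside the cutoffs: 492.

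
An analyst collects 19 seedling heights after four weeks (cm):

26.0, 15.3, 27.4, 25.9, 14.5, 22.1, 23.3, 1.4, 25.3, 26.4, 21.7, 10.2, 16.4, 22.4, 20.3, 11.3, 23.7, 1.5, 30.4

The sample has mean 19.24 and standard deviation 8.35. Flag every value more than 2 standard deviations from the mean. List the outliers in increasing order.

Cutoffs at x̄ ± 2s: 19.24 ± 2·8.35 = [2.54, 35.94].
1.4: z = -2.14, |z| > 2 → outlier.
1.5: z = -2.12, |z| > 2 → outlier.
Every other value lies within [2.54, 35.94].

1.4, 1.5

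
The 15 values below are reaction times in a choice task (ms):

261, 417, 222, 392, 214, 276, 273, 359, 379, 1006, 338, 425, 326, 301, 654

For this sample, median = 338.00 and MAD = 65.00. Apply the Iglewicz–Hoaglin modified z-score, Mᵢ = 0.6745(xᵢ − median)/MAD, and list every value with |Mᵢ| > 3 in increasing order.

|Mᵢ| > 3 ⇔ |xᵢ − 338.00| > 3·65.00/0.6745 = 289.10.
So outliers lie outside [48.90, 627.10].
654: M = 3.28 → outlier.
1006: M = 6.93 → outlier.

654, 1006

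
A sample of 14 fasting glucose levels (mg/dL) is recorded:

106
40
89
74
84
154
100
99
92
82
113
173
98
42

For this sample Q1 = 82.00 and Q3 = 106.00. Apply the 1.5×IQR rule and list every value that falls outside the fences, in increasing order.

40, 42, 154, 173

IQR = Q3 − Q1 = 106.00 − 82.00 = 24.00.
Lower fence = Q1 − 1.5·IQR = 82.00 − 36.00 = 46.00.
Upper fence = Q3 + 1.5·IQR = 106.00 + 36.00 = 142.00.
40 < 46.00 → outlier.
42 < 46.00 → outlier.
154 > 142.00 → outlier.
173 > 142.00 → outlier.
All remaining values lie within [46.00, 142.00].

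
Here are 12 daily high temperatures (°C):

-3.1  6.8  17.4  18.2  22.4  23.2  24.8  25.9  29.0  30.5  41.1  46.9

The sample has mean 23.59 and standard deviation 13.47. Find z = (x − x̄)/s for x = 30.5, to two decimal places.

0.51

z = (30.5 − 23.59) / 13.47 = 0.51.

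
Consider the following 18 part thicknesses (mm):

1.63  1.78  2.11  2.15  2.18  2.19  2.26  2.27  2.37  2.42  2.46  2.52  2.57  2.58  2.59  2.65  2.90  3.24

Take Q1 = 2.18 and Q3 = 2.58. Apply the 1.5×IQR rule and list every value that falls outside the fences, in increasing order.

IQR = Q3 − Q1 = 2.58 − 2.18 = 0.40.
Lower fence = Q1 − 1.5·IQR = 2.18 − 0.60 = 1.58.
Upper fence = Q3 + 1.5·IQR = 2.58 + 0.60 = 3.18.
3.24 > 3.18 → outlier.
All remaining values lie within [1.58, 3.18].

3.24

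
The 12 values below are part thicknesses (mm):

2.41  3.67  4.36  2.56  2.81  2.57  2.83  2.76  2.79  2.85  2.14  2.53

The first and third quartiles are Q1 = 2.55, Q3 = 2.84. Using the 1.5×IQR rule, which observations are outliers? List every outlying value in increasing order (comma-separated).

3.67, 4.36

IQR = Q3 − Q1 = 2.84 − 2.55 = 0.29.
Lower fence = Q1 − 1.5·IQR = 2.55 − 0.435 = 2.115.
Upper fence = Q3 + 1.5·IQR = 2.84 + 0.435 = 3.275.
3.67 > 3.275 → outlier.
4.36 > 3.275 → outlier.
All remaining values lie within [2.115, 3.275].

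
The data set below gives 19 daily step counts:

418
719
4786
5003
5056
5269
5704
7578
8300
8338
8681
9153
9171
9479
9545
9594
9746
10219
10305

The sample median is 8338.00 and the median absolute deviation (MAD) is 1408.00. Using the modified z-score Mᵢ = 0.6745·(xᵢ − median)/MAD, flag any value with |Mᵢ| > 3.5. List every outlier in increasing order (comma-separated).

|Mᵢ| > 3.5 ⇔ |xᵢ − 8338.00| > 3.5·1408.00/0.6745 = 7306.15.
So outliers lie outside [1031.85, 15644.15].
418: M = -3.79 → outlier.
719: M = -3.65 → outlier.

418, 719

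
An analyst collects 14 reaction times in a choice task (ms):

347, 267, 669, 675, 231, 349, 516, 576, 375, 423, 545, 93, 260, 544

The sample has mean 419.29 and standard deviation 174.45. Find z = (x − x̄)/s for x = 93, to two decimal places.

z = (93 − 419.29) / 174.45 = -1.87.

-1.87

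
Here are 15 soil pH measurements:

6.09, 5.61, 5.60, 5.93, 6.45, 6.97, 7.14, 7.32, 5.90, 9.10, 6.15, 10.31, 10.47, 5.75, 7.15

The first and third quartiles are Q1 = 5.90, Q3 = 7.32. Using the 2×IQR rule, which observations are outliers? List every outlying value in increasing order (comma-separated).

IQR = Q3 − Q1 = 7.32 − 5.90 = 1.42.
Lower fence = Q1 − 2·IQR = 5.90 − 2.84 = 3.06.
Upper fence = Q3 + 2·IQR = 7.32 + 2.84 = 10.16.
10.31 > 10.16 → outlier.
10.47 > 10.16 → outlier.
All remaining values lie within [3.06, 10.16].

10.31, 10.47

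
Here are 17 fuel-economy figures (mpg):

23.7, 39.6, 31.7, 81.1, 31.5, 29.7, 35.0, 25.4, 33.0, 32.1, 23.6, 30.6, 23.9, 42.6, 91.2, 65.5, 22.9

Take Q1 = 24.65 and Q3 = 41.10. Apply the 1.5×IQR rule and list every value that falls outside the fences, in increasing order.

81.1, 91.2

IQR = Q3 − Q1 = 41.10 − 24.65 = 16.45.
Lower fence = Q1 − 1.5·IQR = 24.65 − 24.675 = -0.025.
Upper fence = Q3 + 1.5·IQR = 41.10 + 24.675 = 65.775.
81.1 > 65.775 → outlier.
91.2 > 65.775 → outlier.
All remaining values lie within [-0.025, 65.775].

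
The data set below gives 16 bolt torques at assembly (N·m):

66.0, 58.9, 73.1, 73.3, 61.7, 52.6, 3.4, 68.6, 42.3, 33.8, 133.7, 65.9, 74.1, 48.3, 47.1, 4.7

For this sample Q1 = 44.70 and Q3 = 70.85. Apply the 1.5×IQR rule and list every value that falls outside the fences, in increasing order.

IQR = Q3 − Q1 = 70.85 − 44.70 = 26.15.
Lower fence = Q1 − 1.5·IQR = 44.70 − 39.225 = 5.475.
Upper fence = Q3 + 1.5·IQR = 70.85 + 39.225 = 110.075.
3.4 < 5.475 → outlier.
4.7 < 5.475 → outlier.
133.7 > 110.075 → outlier.
All remaining values lie within [5.475, 110.075].

3.4, 4.7, 133.7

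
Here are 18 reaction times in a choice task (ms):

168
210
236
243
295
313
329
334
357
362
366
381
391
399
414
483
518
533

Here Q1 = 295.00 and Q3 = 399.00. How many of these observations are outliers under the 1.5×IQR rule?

0

IQR = 104.00; fences at 295.00 − 156.00 = 139.00 and 399.00 + 156.00 = 555.00.
Every value lies within the cutoffs.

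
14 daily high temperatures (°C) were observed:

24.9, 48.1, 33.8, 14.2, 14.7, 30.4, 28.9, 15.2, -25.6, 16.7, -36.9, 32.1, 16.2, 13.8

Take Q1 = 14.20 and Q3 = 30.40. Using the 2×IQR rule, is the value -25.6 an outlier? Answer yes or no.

yes

IQR = Q3 − Q1 = 30.40 − 14.20 = 16.20.
Lower fence = Q1 − 2·IQR = 14.20 − 32.40 = -18.20.
Upper fence = Q3 + 2·IQR = 30.40 + 32.40 = 62.80.
-25.6 lies below the lower fence.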